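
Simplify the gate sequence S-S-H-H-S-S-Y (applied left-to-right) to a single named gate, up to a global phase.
Y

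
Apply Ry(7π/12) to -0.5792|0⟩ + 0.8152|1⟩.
-0.9993|0⟩ + 0.03675|1⟩

Ry(7π/12) = [[cos(θ/2), −sin(θ/2)], [sin(θ/2), cos(θ/2)]]; θ = 7π/12, cos(θ/2) ≈ 0.608761, sin(θ/2) ≈ 0.793353.
With a = amp(|0⟩) = -0.5792 and b = amp(|1⟩) = 0.8152:
new amp(|0⟩) = (0.608761)·a + (-0.793353)·b = -0.9993
new amp(|1⟩) = (0.793353)·a + (0.608761)·b = 0.03675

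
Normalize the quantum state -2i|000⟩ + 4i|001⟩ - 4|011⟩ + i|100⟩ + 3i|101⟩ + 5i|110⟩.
-0.2374i|000⟩ + 0.4747i|001⟩ - 0.4747|011⟩ + 0.1187i|100⟩ + 0.356i|101⟩ + 0.5934i|110⟩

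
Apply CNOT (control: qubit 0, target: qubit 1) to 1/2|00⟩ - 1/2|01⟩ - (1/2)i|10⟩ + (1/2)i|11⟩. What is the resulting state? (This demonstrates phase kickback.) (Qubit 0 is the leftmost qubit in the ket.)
1/2|00⟩ - 1/2|01⟩ + (1/2)i|10⟩ - (1/2)i|11⟩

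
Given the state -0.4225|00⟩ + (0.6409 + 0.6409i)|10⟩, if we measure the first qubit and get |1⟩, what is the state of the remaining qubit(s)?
(1/√2 + (1/√2)i)|0⟩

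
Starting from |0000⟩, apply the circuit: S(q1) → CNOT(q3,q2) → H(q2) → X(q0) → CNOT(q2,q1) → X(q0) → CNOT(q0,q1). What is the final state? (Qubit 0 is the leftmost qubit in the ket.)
1/√2|0000⟩ + 1/√2|0110⟩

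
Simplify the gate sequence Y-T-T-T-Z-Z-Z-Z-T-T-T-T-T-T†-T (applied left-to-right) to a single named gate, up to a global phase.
Y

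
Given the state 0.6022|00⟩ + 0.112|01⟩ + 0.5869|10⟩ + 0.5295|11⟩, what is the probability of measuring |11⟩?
0.2804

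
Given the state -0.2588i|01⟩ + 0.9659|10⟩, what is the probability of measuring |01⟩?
0.06698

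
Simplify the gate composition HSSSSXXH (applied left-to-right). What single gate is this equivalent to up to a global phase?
I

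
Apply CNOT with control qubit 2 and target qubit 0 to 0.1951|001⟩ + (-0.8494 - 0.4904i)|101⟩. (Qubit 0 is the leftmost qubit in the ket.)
(-0.8494 - 0.4904i)|001⟩ + 0.1951|101⟩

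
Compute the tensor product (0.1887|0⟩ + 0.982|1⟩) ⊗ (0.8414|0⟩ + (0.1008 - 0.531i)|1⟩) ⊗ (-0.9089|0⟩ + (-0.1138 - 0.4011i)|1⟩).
-0.1443|000⟩ + (-0.01807 - 0.06368i)|001⟩ + (-0.01729 + 0.09107i)|010⟩ + (-0.04235 + 0.003773i)|011⟩ - 0.751|100⟩ + (-0.09403 - 0.3314i)|101⟩ + (-0.08997 + 0.4739i)|110⟩ + (-0.2204 + 0.01964i)|111⟩

amp(|b₁b₂…⟩) = product of the factor amplitudes for bits b₁, b₂, …; only kets whose every factor amplitude is nonzero survive.
|000⟩: (0.1887)(0.8414)(-0.9089) = -0.1443
|001⟩: (0.1887)(0.8414)(-0.1138 - 0.4011i) = (-0.01807 - 0.06368i)
|010⟩: (0.1887)(0.1008 - 0.531i)(-0.9089) = (-0.01729 + 0.09107i)
|011⟩: (0.1887)(0.1008 - 0.531i)(-0.1138 - 0.4011i) = (-0.04235 + 0.003773i)
|100⟩: (0.982)(0.8414)(-0.9089) = -0.751
|101⟩: (0.982)(0.8414)(-0.1138 - 0.4011i) = (-0.09403 - 0.3314i)
|110⟩: (0.982)(0.1008 - 0.531i)(-0.9089) = (-0.08997 + 0.4739i)
|111⟩: (0.982)(0.1008 - 0.531i)(-0.1138 - 0.4011i) = (-0.2204 + 0.01964i)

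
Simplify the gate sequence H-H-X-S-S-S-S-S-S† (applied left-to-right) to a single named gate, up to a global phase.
X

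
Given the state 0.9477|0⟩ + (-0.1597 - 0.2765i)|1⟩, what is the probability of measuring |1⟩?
0.102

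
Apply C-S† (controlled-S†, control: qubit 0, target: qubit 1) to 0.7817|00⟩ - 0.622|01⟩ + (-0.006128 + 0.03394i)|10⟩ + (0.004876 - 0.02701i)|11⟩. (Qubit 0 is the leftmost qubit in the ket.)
0.7817|00⟩ - 0.622|01⟩ + (-0.006128 + 0.03394i)|10⟩ + (-0.02701 - 0.004876i)|11⟩

C-S† leaves the control-|0⟩ kets |00⟩, |01⟩ unchanged and applies S† to qubit 1 on the control-|1⟩ pair (|10⟩, |11⟩).
S† = [[1, 0], [0, -i]].
With a = amp(|10⟩) = (-0.006128 + 0.03394i) and b = amp(|11⟩) = (0.004876 - 0.02701i):
new amp(|10⟩) = (1)·a = (-0.006128 + 0.03394i)
new amp(|11⟩) = (-i)·b = (-0.02701 - 0.004876i)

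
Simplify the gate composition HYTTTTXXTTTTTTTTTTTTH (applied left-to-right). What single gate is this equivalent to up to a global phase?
Y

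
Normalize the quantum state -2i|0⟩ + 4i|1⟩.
-(1/√5)i|0⟩ + 0.8944i|1⟩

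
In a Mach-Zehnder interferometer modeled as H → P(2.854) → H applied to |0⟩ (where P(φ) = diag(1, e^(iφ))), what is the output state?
(0.02054 + 0.1418i)|0⟩ + (0.9795 - 0.1418i)|1⟩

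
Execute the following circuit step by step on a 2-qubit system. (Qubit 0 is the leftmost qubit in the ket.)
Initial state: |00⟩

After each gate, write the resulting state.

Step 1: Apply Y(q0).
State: i|10⟩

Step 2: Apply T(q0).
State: (-1/√2 + (1/√2)i)|10⟩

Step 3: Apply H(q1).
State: (-1/2 + (1/2)i)|10⟩ + (-1/2 + (1/2)i)|11⟩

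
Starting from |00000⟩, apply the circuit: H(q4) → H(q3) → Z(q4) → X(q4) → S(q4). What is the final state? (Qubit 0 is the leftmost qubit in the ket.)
-1/2|00000⟩ + (1/2)i|00001⟩ - 1/2|00010⟩ + (1/2)i|00011⟩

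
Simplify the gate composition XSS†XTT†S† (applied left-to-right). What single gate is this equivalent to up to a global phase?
S†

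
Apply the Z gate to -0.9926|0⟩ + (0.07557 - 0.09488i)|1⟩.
-0.9926|0⟩ + (-0.07557 + 0.09488i)|1⟩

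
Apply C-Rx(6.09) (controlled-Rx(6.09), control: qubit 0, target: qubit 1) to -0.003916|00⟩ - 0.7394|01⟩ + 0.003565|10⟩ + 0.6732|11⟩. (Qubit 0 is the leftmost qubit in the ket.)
-0.003916|00⟩ - 0.7394|01⟩ + (-0.003548 - 0.06493i)|10⟩ + (-0.6701 - 0.0003438i)|11⟩

C-Rx(6.09) leaves the control-|0⟩ kets |00⟩, |01⟩ unchanged and applies Rx(6.09) to qubit 1 on the control-|1⟩ pair (|10⟩, |11⟩).
Rx(6.09) = [[cos(θ/2), −i·sin(θ/2)], [−i·sin(θ/2), cos(θ/2)]]; θ = 6.09, cos(θ/2) ≈ -0.995339, sin(θ/2) ≈ 0.0964425.
With a = amp(|10⟩) = 0.003565 and b = amp(|11⟩) = 0.6732:
new amp(|10⟩) = (-0.995339)·a + (-0.0964425i)·b = (-0.003548 - 0.06493i)
new amp(|11⟩) = (-0.0964425i)·a + (-0.995339)·b = (-0.6701 - 0.0003438i)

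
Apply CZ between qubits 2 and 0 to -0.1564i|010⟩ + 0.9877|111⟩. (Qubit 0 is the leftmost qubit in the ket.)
-0.1564i|010⟩ - 0.9877|111⟩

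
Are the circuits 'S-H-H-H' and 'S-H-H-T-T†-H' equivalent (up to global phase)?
Yes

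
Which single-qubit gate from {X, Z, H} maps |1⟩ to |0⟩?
X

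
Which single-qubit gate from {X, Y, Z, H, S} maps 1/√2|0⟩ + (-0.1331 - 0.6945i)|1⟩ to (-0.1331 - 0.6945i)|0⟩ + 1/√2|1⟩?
X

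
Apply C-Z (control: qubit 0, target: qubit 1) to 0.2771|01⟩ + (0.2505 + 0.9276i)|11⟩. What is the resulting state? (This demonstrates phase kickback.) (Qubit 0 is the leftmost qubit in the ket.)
0.2771|01⟩ + (-0.2505 - 0.9276i)|11⟩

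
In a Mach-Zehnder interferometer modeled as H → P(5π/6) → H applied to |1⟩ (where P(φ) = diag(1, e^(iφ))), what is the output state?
(0.933 - 0.25i)|0⟩ + (0.06699 + 0.25i)|1⟩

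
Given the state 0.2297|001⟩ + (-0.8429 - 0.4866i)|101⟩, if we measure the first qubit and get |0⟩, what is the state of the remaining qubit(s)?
|01⟩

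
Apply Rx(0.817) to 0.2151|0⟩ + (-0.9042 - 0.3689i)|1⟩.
(0.05086 + 0.3592i)|0⟩ + (-0.8298 - 0.424i)|1⟩

Rx(0.817) = [[cos(θ/2), −i·sin(θ/2)], [−i·sin(θ/2), cos(θ/2)]]; θ = 0.817, cos(θ/2) ≈ 0.917718, sin(θ/2) ≈ 0.397233.
With a = amp(|0⟩) = 0.2151 and b = amp(|1⟩) = (-0.9042 - 0.3689i):
new amp(|0⟩) = (0.917718)·a + (-0.397233i)·b = (0.05086 + 0.3592i)
new amp(|1⟩) = (-0.397233i)·a + (0.917718)·b = (-0.8298 - 0.424i)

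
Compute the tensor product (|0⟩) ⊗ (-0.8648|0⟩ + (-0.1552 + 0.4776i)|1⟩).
-0.8648|00⟩ + (-0.1552 + 0.4776i)|01⟩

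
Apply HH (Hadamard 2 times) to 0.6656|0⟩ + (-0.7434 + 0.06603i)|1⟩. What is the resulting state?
0.6656|0⟩ + (-0.7434 + 0.06603i)|1⟩

H² = I, so an even number of Hadamards cancels: H^2 = I and the state is unchanged.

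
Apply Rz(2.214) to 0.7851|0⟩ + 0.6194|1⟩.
(0.3512 - 0.7022i)|0⟩ + (0.2771 + 0.554i)|1⟩

Rz(2.214) = [[e^(−iθ/2), 0], [0, e^(iθ/2)]] with e^(±iθ/2) = cos(θ/2) ± i·sin(θ/2); θ = 2.214, cos(θ/2) ≈ 0.447347, sin(θ/2) ≈ 0.894361.
With a = amp(|0⟩) = 0.7851 and b = amp(|1⟩) = 0.6194:
new amp(|0⟩) = (0.447347 - 0.894361i)·a = (0.3512 - 0.7022i)
new amp(|1⟩) = (0.447347 + 0.894361i)·b = (0.2771 + 0.554i)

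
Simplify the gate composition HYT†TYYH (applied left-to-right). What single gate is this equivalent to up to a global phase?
Y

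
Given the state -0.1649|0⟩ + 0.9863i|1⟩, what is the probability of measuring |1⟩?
0.9728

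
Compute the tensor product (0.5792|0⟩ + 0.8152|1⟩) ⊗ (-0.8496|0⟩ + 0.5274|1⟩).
-0.4921|00⟩ + 0.3055|01⟩ - 0.6926|10⟩ + 0.4299|11⟩

amp(|b₁b₂…⟩) = product of the factor amplitudes for bits b₁, b₂, …; only kets whose every factor amplitude is nonzero survive.
|00⟩: (0.5792)(-0.8496) = -0.4921
|01⟩: (0.5792)(0.5274) = 0.3055
|10⟩: (0.8152)(-0.8496) = -0.6926
|11⟩: (0.8152)(0.5274) = 0.4299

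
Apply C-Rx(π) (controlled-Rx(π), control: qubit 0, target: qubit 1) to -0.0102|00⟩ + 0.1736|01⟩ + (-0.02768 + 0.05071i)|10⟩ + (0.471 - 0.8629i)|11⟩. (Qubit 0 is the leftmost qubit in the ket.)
-0.0102|00⟩ + 0.1736|01⟩ + (-0.8629 - 0.471i)|10⟩ + (0.05071 + 0.02768i)|11⟩

C-Rx(π) leaves the control-|0⟩ kets |00⟩, |01⟩ unchanged and applies Rx(π) to qubit 1 on the control-|1⟩ pair (|10⟩, |11⟩).
Rx(π) = [[cos(θ/2), −i·sin(θ/2)], [−i·sin(θ/2), cos(θ/2)]]; θ = π, cos(θ/2) ≈ 0, sin(θ/2) ≈ 1.
With a = amp(|10⟩) = (-0.02768 + 0.05071i) and b = amp(|11⟩) = (0.471 - 0.8629i):
new amp(|10⟩) = (-i)·b = (-0.8629 - 0.471i)
new amp(|11⟩) = (-i)·a = (0.05071 + 0.02768i)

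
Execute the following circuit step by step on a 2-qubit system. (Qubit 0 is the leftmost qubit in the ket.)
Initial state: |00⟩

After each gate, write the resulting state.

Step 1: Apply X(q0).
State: |10⟩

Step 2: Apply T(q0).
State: (1/√2 + (1/√2)i)|10⟩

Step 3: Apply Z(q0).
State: (-1/√2 - (1/√2)i)|10⟩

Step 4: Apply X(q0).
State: (-1/√2 - (1/√2)i)|00⟩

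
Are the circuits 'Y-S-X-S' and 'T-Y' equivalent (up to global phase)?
No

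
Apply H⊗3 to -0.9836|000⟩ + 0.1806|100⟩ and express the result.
-0.2839|000⟩ - 0.2839|001⟩ - 0.2839|010⟩ - 0.2839|011⟩ - 0.4116|100⟩ - 0.4116|101⟩ - 0.4116|110⟩ - 0.4116|111⟩

H⊗3 gives amp(|y⟩) = (1/2√2) Σ_x (−1)^(x·y) amp(|x⟩), where x·y is the number of positions in which both x and y have a 1.
|000⟩: (-0.9836 + 0.1806)/(2√2) = -0.2839
|001⟩: (-0.9836 + 0.1806)/(2√2) = -0.2839
|010⟩: (-0.9836 + 0.1806)/(2√2) = -0.2839
|011⟩: (-0.9836 + 0.1806)/(2√2) = -0.2839
|100⟩: (-0.9836 - 0.1806)/(2√2) = -0.4116
|101⟩: (-0.9836 - 0.1806)/(2√2) = -0.4116
|110⟩: (-0.9836 - 0.1806)/(2√2) = -0.4116
|111⟩: (-0.9836 - 0.1806)/(2√2) = -0.4116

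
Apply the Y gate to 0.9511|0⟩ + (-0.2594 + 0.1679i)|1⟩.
(0.1679 + 0.2594i)|0⟩ + 0.9511i|1⟩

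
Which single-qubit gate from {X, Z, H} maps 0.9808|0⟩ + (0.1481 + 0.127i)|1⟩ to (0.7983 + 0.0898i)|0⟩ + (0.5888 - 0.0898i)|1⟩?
H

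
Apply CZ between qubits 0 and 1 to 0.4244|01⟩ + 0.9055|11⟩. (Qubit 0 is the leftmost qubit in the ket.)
0.4244|01⟩ - 0.9055|11⟩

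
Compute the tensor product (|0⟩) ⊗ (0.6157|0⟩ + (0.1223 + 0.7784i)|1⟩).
0.6157|00⟩ + (0.1223 + 0.7784i)|01⟩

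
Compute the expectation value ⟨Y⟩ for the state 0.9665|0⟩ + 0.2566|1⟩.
0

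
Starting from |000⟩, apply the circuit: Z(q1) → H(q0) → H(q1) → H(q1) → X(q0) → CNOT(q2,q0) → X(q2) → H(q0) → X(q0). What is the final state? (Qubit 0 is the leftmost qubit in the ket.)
|101⟩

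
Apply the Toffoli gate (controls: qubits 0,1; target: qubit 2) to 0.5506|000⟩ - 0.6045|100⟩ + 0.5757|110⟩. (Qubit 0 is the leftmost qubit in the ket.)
0.5506|000⟩ - 0.6045|100⟩ + 0.5757|111⟩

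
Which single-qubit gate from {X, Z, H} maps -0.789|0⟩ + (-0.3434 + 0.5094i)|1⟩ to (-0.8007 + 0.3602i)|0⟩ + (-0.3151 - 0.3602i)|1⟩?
H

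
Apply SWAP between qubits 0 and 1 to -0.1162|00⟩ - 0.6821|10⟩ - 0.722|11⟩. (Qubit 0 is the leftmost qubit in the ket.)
-0.1162|00⟩ - 0.6821|01⟩ - 0.722|11⟩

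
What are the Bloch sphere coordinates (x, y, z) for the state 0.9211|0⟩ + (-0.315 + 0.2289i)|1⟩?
(-0.5803, 0.4217, 0.6968)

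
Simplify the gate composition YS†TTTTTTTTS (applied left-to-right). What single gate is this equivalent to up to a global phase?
Y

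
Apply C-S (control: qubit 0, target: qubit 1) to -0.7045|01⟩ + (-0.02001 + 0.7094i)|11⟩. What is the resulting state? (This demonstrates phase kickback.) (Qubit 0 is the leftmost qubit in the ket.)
-0.7045|01⟩ + (-0.7094 - 0.02001i)|11⟩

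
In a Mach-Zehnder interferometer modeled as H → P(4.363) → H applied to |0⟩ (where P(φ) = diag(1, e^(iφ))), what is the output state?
(0.3288 - 0.4698i)|0⟩ + (0.6712 + 0.4698i)|1⟩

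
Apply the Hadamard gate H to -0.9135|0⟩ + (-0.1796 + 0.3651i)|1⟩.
(-0.7729 + 0.2582i)|0⟩ + (-0.5189 - 0.2582i)|1⟩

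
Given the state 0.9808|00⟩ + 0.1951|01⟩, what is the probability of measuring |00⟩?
0.962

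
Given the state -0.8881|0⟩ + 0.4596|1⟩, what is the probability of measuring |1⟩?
0.2112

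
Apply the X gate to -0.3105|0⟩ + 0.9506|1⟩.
0.9506|0⟩ - 0.3105|1⟩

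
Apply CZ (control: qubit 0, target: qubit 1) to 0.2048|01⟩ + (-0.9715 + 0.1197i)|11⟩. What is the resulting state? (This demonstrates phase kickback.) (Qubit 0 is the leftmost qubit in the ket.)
0.2048|01⟩ + (0.9715 - 0.1197i)|11⟩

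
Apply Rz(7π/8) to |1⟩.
(0.1951 + 0.9808i)|1⟩

Rz(7π/8) = [[e^(−iθ/2), 0], [0, e^(iθ/2)]] with e^(±iθ/2) = cos(θ/2) ± i·sin(θ/2); θ = 7π/8, cos(θ/2) ≈ 0.19509, sin(θ/2) ≈ 0.980785.
With a = amp(|0⟩) = 0 and b = amp(|1⟩) = 1:
new amp(|0⟩) = (0.19509 - 0.980785i)·a = 0
new amp(|1⟩) = (0.19509 + 0.980785i)·b = (0.1951 + 0.9808i)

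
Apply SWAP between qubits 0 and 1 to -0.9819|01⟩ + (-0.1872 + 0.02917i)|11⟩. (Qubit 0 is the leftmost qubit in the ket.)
-0.9819|10⟩ + (-0.1872 + 0.02917i)|11⟩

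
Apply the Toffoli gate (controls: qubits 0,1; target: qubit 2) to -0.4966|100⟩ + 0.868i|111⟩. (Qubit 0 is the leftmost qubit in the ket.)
-0.4966|100⟩ + 0.868i|110⟩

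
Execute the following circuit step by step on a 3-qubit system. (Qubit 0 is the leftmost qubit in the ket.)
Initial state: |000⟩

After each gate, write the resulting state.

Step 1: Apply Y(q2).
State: i|001⟩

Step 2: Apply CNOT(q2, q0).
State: i|101⟩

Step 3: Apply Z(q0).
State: -i|101⟩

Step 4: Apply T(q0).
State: (1/√2 - (1/√2)i)|101⟩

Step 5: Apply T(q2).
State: |101⟩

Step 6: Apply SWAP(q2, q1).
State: |110⟩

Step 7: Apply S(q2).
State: |110⟩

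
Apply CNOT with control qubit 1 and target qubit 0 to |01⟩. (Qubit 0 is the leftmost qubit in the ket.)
|11⟩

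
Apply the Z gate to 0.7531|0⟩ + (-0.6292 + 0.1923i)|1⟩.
0.7531|0⟩ + (0.6292 - 0.1923i)|1⟩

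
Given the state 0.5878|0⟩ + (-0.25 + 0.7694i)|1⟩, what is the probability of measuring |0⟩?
0.3455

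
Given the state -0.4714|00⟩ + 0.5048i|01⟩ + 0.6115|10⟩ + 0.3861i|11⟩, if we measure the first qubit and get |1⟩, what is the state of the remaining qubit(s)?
0.8456|0⟩ + 0.5339i|1⟩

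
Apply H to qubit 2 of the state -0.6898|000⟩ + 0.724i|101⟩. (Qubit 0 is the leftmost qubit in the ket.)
-0.4878|000⟩ - 0.4878|001⟩ + 0.5119i|100⟩ - 0.5119i|101⟩

H on qubit 2 mixes each pair of kets that differ only in qubit 2: amplitudes (a, b) of (|…0…⟩, |…1…⟩) become ((a + b)/√2, (a − b)/√2). Kets absent from the input have amplitude 0.
(|000⟩, |001⟩): (a, b) = (-0.6898, 0) → (-0.4878, -0.4878)
(|100⟩, |101⟩): (a, b) = (0, 0.724i) → (0.5119i, -0.5119i)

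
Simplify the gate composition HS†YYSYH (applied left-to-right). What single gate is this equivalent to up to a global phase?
Y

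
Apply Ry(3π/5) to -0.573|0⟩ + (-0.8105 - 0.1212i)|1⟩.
(0.3189 + 0.09805i)|0⟩ + (-0.94 - 0.07124i)|1⟩

Ry(3π/5) = [[cos(θ/2), −sin(θ/2)], [sin(θ/2), cos(θ/2)]]; θ = 3π/5, cos(θ/2) ≈ 0.587785, sin(θ/2) ≈ 0.809017.
With a = amp(|0⟩) = -0.573 and b = amp(|1⟩) = (-0.8105 - 0.1212i):
new amp(|0⟩) = (0.587785)·a + (-0.809017)·b = (0.3189 + 0.09805i)
new amp(|1⟩) = (0.809017)·a + (0.587785)·b = (-0.94 - 0.07124i)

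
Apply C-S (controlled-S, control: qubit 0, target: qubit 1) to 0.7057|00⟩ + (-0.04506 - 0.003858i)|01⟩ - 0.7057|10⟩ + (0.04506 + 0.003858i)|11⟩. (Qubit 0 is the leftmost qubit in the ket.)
0.7057|00⟩ + (-0.04506 - 0.003858i)|01⟩ - 0.7057|10⟩ + (-0.003858 + 0.04506i)|11⟩

C-S leaves the control-|0⟩ kets |00⟩, |01⟩ unchanged and applies S to qubit 1 on the control-|1⟩ pair (|10⟩, |11⟩).
S = [[1, 0], [0, i]].
With a = amp(|10⟩) = -0.7057 and b = amp(|11⟩) = (0.04506 + 0.003858i):
new amp(|10⟩) = (1)·a = -0.7057
new amp(|11⟩) = (i)·b = (-0.003858 + 0.04506i)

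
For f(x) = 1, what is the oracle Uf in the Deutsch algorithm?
I ⊗ X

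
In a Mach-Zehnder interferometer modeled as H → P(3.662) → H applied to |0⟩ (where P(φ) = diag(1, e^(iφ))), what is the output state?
(0.06619 - 0.2486i)|0⟩ + (0.9338 + 0.2486i)|1⟩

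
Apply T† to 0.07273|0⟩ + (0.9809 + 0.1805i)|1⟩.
0.07273|0⟩ + (0.8212 - 0.566i)|1⟩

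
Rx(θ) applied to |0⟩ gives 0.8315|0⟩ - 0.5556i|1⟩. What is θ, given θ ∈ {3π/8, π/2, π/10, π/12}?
3π/8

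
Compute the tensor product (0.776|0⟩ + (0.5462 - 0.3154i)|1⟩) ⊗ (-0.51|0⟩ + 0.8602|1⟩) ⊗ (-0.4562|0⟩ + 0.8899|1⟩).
0.1805|000⟩ - 0.3522|001⟩ - 0.3045|010⟩ + 0.594|011⟩ + (0.1271 - 0.07338i)|100⟩ + (-0.2479 + 0.1431i)|101⟩ + (-0.2143 + 0.1238i)|110⟩ + (0.4181 - 0.2414i)|111⟩

amp(|b₁b₂…⟩) = product of the factor amplitudes for bits b₁, b₂, …; only kets whose every factor amplitude is nonzero survive.
|000⟩: (0.776)(-0.51)(-0.4562) = 0.1805
|001⟩: (0.776)(-0.51)(0.8899) = -0.3522
|010⟩: (0.776)(0.8602)(-0.4562) = -0.3045
|011⟩: (0.776)(0.8602)(0.8899) = 0.594
|100⟩: (0.5462 - 0.3154i)(-0.51)(-0.4562) = (0.1271 - 0.07338i)
|101⟩: (0.5462 - 0.3154i)(-0.51)(0.8899) = (-0.2479 + 0.1431i)
|110⟩: (0.5462 - 0.3154i)(0.8602)(-0.4562) = (-0.2143 + 0.1238i)
|111⟩: (0.5462 - 0.3154i)(0.8602)(0.8899) = (0.4181 - 0.2414i)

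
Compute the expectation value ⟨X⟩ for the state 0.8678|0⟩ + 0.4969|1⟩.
0.8624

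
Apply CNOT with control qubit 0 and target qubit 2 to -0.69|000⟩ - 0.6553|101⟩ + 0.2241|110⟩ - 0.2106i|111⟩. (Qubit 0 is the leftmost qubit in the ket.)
-0.69|000⟩ - 0.6553|100⟩ - 0.2106i|110⟩ + 0.2241|111⟩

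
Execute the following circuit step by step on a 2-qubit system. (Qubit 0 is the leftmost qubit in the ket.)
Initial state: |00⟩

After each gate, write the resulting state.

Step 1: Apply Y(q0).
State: i|10⟩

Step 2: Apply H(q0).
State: (1/√2)i|00⟩ - (1/√2)i|10⟩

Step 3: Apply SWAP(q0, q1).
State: (1/√2)i|00⟩ - (1/√2)i|01⟩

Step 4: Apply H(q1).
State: i|01⟩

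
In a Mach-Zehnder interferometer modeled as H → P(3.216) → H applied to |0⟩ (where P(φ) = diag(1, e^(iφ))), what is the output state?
(0.001383 - 0.03717i)|0⟩ + (0.9986 + 0.03717i)|1⟩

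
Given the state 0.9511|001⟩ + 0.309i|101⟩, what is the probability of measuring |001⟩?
0.9046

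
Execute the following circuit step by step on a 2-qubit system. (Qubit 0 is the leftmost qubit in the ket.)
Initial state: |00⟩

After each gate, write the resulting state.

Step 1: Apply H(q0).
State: 1/√2|00⟩ + 1/√2|10⟩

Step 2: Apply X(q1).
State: 1/√2|01⟩ + 1/√2|11⟩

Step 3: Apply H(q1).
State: 1/2|00⟩ - 1/2|01⟩ + 1/2|10⟩ - 1/2|11⟩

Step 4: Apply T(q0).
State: 1/2|00⟩ - 1/2|01⟩ + (1/√8 + (1/√8)i)|10⟩ + (-1/√8 - (1/√8)i)|11⟩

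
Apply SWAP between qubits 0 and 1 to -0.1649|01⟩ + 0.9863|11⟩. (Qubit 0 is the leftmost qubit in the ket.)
-0.1649|10⟩ + 0.9863|11⟩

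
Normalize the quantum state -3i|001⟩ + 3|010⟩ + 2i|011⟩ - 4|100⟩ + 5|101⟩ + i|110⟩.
-0.375i|001⟩ + 0.375|010⟩ + 0.25i|011⟩ - 1/2|100⟩ + 0.625|101⟩ + 0.125i|110⟩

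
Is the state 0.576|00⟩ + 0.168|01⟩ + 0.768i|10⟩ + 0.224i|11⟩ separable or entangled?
Separable

Writing the state as a|00⟩ + b|01⟩ + c|10⟩ + d|11⟩, it is a product state iff ad − bc = 0.
Here (a, b, c, d) = (0.576, 0.168, 0.768i, 0.224i): ad − bc = (0.576)(0.224i) − (0.168)(0.768i) = 0, so the state is separable.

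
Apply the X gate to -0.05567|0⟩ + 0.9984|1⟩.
0.9984|0⟩ - 0.05567|1⟩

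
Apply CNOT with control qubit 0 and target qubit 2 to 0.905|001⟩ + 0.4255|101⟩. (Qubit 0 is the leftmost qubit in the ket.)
0.905|001⟩ + 0.4255|100⟩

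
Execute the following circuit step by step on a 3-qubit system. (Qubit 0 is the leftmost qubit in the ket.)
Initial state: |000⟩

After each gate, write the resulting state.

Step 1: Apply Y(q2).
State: i|001⟩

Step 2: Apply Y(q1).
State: -|011⟩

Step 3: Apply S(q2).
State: -i|011⟩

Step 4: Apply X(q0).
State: -i|111⟩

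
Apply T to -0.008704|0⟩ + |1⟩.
-0.008704|0⟩ + (1/√2 + (1/√2)i)|1⟩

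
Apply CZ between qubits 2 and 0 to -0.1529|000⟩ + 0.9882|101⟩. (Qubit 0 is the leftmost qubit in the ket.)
-0.1529|000⟩ - 0.9882|101⟩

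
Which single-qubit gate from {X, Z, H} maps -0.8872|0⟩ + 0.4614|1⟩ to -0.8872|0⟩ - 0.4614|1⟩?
Z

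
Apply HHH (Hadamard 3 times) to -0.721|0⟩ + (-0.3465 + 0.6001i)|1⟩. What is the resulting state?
(-0.7548 + 0.4243i)|0⟩ + (-0.2648 - 0.4243i)|1⟩

H² = I, so H^3 = H: a single Hadamard. With (a, b) = (-0.721, (-0.3465 + 0.6001i)), H gives ((a + b)/√2, (a − b)/√2) = ((-0.7548 + 0.4243i), (-0.2648 - 0.4243i)).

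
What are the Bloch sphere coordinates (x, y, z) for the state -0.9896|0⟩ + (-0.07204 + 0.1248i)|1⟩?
(0.1426, -0.247, 0.9585)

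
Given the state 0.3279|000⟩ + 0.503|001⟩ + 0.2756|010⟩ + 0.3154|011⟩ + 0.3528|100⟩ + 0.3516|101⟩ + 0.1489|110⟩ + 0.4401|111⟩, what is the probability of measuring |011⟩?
0.09948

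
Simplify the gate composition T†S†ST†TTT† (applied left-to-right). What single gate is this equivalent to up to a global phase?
T†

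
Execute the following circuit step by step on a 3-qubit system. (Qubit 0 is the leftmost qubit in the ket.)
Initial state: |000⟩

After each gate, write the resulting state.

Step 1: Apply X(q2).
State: |001⟩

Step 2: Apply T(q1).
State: |001⟩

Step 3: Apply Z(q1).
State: |001⟩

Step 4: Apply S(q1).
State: |001⟩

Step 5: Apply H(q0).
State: 1/√2|001⟩ + 1/√2|101⟩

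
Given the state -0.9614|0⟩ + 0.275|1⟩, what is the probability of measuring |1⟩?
0.07563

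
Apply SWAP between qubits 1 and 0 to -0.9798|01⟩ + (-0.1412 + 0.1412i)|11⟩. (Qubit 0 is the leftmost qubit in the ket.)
-0.9798|10⟩ + (-0.1412 + 0.1412i)|11⟩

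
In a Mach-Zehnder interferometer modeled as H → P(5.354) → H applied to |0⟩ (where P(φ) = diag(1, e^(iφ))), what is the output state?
(0.7992 - 0.4006i)|0⟩ + (0.2008 + 0.4006i)|1⟩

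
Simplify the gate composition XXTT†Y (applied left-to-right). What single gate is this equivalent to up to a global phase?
Y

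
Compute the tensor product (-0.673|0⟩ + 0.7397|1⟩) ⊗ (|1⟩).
-0.673|01⟩ + 0.7397|11⟩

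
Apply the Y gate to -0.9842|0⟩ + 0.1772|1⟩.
-0.1772i|0⟩ - 0.9842i|1⟩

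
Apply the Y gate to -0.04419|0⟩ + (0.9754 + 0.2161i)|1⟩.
(0.2161 - 0.9754i)|0⟩ - 0.04419i|1⟩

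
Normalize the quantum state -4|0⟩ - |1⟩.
-0.9701|0⟩ - 0.2425|1⟩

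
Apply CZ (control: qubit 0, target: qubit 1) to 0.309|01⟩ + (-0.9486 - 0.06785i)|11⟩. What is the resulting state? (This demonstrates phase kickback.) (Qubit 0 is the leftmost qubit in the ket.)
0.309|01⟩ + (0.9486 + 0.06785i)|11⟩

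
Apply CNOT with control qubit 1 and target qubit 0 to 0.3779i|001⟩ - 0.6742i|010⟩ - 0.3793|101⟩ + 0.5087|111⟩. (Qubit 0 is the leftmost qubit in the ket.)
0.3779i|001⟩ + 0.5087|011⟩ - 0.3793|101⟩ - 0.6742i|110⟩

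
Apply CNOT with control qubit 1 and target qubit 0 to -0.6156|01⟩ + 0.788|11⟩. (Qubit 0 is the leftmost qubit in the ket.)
0.788|01⟩ - 0.6156|11⟩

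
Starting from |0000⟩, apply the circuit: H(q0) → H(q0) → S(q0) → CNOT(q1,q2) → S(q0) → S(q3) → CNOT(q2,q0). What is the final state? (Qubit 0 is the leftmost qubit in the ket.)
|0000⟩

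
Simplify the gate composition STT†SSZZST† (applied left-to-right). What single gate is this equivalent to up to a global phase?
T†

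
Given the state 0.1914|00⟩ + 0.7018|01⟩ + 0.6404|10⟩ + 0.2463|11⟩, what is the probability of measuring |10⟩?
0.4101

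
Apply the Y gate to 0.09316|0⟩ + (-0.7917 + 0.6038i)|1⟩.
(0.6038 + 0.7917i)|0⟩ + 0.09316i|1⟩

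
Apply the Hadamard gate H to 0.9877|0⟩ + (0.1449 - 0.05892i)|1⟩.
(0.8009 - 0.04166i)|0⟩ + (0.5959 + 0.04166i)|1⟩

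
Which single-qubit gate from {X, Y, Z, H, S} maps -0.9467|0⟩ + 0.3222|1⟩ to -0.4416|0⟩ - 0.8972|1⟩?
H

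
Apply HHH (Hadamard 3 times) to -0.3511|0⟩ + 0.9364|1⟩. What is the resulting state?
0.4139|0⟩ - 0.9104|1⟩

H² = I, so H^3 = H: a single Hadamard. With (a, b) = (-0.3511, 0.9364), H gives ((a + b)/√2, (a − b)/√2) = (0.4139, -0.9104).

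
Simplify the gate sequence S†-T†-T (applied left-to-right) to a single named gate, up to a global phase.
S†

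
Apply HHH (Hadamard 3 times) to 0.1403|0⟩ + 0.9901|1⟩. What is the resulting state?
0.7993|0⟩ - 0.6009|1⟩

H² = I, so H^3 = H: a single Hadamard. With (a, b) = (0.1403, 0.9901), H gives ((a + b)/√2, (a − b)/√2) = (0.7993, -0.6009).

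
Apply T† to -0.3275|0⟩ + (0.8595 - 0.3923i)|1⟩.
-0.3275|0⟩ + (0.3304 - 0.8852i)|1⟩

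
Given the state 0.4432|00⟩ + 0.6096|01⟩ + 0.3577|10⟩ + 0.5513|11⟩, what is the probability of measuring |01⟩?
0.3716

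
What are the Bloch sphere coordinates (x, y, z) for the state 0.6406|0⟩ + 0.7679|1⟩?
(0.9838, 0, -0.1793)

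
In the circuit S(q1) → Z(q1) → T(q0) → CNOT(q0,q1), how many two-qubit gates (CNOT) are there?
1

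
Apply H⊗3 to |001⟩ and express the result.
1/√8|000⟩ - 1/√8|001⟩ + 1/√8|010⟩ - 1/√8|011⟩ + 1/√8|100⟩ - 1/√8|101⟩ + 1/√8|110⟩ - 1/√8|111⟩

H⊗3 gives amp(|y⟩) = (1/2√2) Σ_x (−1)^(x·y) amp(|x⟩), where x·y is the number of positions in which both x and y have a 1.
|000⟩: (1)/(2√2) = 1/√8
|001⟩: (-1)/(2√2) = -1/√8
|010⟩: (1)/(2√2) = 1/√8
|011⟩: (-1)/(2√2) = -1/√8
|100⟩: (1)/(2√2) = 1/√8
|101⟩: (-1)/(2√2) = -1/√8
|110⟩: (1)/(2√2) = 1/√8
|111⟩: (-1)/(2√2) = -1/√8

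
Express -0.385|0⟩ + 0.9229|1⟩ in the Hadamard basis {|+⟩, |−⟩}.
0.3804|+⟩ - 0.9248|−⟩

With |ψ⟩ = α|0⟩ + β|1⟩, the Hadamard-basis coefficients are ⟨+|ψ⟩ = (α + β)/√2 and ⟨−|ψ⟩ = (α − β)/√2.
Here α = -0.385, β = 0.9229: (α + β)/√2 = 0.3804, (α − β)/√2 = -0.9248.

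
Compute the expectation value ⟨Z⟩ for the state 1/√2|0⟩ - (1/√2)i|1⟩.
0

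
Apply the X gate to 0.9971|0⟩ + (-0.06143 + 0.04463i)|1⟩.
(-0.06143 + 0.04463i)|0⟩ + 0.9971|1⟩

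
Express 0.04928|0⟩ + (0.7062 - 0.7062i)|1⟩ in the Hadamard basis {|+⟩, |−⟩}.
(0.5342 - 0.4994i)|+⟩ + (-0.4645 + 0.4994i)|−⟩

With |ψ⟩ = α|0⟩ + β|1⟩, the Hadamard-basis coefficients are ⟨+|ψ⟩ = (α + β)/√2 and ⟨−|ψ⟩ = (α − β)/√2.
Here α = 0.04928, β = (0.7062 - 0.7062i): (α + β)/√2 = (0.5342 - 0.4994i), (α − β)/√2 = (-0.4645 + 0.4994i).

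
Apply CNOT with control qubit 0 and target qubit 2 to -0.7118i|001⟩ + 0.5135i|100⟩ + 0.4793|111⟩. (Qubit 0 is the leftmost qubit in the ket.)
-0.7118i|001⟩ + 0.5135i|101⟩ + 0.4793|110⟩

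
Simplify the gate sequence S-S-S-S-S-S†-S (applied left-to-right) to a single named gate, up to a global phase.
S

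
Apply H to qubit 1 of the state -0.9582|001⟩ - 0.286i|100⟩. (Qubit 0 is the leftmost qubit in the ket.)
-0.6775|001⟩ - 0.6775|011⟩ - 0.2022i|100⟩ - 0.2022i|110⟩

H on qubit 1 mixes each pair of kets that differ only in qubit 1: amplitudes (a, b) of (|…0…⟩, |…1…⟩) become ((a + b)/√2, (a − b)/√2). Kets absent from the input have amplitude 0.
(|001⟩, |011⟩): (a, b) = (-0.9582, 0) → (-0.6775, -0.6775)
(|100⟩, |110⟩): (a, b) = (-0.286i, 0) → (-0.2022i, -0.2022i)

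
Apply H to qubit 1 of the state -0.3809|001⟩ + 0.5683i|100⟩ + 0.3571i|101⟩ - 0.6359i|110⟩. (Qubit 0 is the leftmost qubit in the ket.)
-0.2693|001⟩ - 0.2693|011⟩ - 0.0478i|100⟩ + 0.2525i|101⟩ + 0.8515i|110⟩ + 0.2525i|111⟩

H on qubit 1 mixes each pair of kets that differ only in qubit 1: amplitudes (a, b) of (|…0…⟩, |…1…⟩) become ((a + b)/√2, (a − b)/√2). Kets absent from the input have amplitude 0.
(|001⟩, |011⟩): (a, b) = (-0.3809, 0) → (-0.2693, -0.2693)
(|100⟩, |110⟩): (a, b) = (0.5683i, -0.6359i) → (-0.0478i, 0.8515i)
(|101⟩, |111⟩): (a, b) = (0.3571i, 0) → (0.2525i, 0.2525i)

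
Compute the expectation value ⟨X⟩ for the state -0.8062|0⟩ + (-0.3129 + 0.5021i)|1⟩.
0.5045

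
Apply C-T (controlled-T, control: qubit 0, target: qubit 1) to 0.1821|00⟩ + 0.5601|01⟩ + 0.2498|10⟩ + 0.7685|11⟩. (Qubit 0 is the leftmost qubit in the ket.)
0.1821|00⟩ + 0.5601|01⟩ + 0.2498|10⟩ + (0.5434 + 0.5434i)|11⟩

C-T leaves the control-|0⟩ kets |00⟩, |01⟩ unchanged and applies T to qubit 1 on the control-|1⟩ pair (|10⟩, |11⟩).
T = [[1, 0], [0, (1/√2 + (1/√2)i)]].
With a = amp(|10⟩) = 0.2498 and b = amp(|11⟩) = 0.7685:
new amp(|10⟩) = (1)·a = 0.2498
new amp(|11⟩) = (1/√2 + (1/√2)i)·b = (0.5434 + 0.5434i)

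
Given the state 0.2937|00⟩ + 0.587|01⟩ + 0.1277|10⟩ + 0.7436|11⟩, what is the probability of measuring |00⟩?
0.08626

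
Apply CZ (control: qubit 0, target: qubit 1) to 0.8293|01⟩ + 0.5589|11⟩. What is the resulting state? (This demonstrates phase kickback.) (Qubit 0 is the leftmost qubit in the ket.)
0.8293|01⟩ - 0.5589|11⟩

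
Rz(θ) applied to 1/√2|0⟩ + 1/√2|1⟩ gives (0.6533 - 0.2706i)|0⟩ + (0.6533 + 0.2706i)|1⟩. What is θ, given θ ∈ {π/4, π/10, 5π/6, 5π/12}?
π/4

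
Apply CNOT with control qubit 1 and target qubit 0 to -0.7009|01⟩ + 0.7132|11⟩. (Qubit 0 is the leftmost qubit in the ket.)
0.7132|01⟩ - 0.7009|11⟩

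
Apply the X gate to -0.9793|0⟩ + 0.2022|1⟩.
0.2022|0⟩ - 0.9793|1⟩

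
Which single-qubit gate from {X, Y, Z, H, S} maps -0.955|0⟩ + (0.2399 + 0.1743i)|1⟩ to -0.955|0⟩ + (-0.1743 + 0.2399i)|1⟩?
S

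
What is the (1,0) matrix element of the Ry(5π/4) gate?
0.9239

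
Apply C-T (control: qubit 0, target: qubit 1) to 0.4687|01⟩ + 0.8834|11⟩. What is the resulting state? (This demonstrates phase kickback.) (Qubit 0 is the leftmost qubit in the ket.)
0.4687|01⟩ + (0.6247 + 0.6247i)|11⟩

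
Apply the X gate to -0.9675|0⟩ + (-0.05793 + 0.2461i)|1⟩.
(-0.05793 + 0.2461i)|0⟩ - 0.9675|1⟩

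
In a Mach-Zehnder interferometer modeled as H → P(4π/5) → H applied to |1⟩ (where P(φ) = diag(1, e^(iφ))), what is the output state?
(0.9045 - 0.2939i)|0⟩ + (0.09549 + 0.2939i)|1⟩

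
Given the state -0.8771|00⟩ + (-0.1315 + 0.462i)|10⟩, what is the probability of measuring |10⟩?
0.2307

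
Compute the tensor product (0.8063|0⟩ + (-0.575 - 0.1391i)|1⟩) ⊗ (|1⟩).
0.8063|01⟩ + (-0.575 - 0.1391i)|11⟩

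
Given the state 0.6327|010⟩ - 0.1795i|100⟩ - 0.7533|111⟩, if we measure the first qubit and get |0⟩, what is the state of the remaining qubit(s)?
|10⟩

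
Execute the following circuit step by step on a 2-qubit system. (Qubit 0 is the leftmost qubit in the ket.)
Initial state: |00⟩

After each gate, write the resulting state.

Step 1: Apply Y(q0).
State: i|10⟩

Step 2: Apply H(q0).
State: (1/√2)i|00⟩ - (1/√2)i|10⟩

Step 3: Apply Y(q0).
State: -1/√2|00⟩ - 1/√2|10⟩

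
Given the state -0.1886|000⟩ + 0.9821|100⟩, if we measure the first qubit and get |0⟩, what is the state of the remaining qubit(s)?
-|00⟩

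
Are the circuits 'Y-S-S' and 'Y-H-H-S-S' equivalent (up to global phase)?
Yes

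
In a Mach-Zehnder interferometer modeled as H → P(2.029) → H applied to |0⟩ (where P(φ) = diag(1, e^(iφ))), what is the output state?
(0.2788 + 0.4484i)|0⟩ + (0.7212 - 0.4484i)|1⟩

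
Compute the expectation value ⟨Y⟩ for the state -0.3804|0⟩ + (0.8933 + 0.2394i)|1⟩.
-0.1821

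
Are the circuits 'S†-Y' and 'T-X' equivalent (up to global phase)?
No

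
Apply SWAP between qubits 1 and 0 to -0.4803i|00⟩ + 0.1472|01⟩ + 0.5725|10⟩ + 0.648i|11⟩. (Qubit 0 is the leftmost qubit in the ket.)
-0.4803i|00⟩ + 0.5725|01⟩ + 0.1472|10⟩ + 0.648i|11⟩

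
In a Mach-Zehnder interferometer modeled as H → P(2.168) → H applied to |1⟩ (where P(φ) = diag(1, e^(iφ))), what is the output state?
(0.7812 - 0.4135i)|0⟩ + (0.2188 + 0.4135i)|1⟩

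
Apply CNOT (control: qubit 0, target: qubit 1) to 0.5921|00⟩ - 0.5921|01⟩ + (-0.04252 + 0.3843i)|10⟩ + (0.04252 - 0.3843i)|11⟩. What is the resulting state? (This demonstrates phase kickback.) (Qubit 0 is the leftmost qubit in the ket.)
0.5921|00⟩ - 0.5921|01⟩ + (0.04252 - 0.3843i)|10⟩ + (-0.04252 + 0.3843i)|11⟩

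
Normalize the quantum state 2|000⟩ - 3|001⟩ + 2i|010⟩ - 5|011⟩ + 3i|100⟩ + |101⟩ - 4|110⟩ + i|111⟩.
0.2408|000⟩ - 0.3612|001⟩ + 0.2408i|010⟩ - 0.6019|011⟩ + 0.3612i|100⟩ + 0.1204|101⟩ - 0.4815|110⟩ + 0.1204i|111⟩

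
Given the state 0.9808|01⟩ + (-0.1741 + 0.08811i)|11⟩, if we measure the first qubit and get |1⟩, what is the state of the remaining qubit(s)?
(-0.8922 + 0.4516i)|1⟩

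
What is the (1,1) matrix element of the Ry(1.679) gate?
0.6678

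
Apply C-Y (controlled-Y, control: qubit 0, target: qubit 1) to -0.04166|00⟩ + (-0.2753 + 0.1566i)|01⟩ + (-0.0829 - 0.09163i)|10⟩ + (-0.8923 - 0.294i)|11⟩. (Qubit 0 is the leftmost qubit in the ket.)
-0.04166|00⟩ + (-0.2753 + 0.1566i)|01⟩ + (-0.294 + 0.8923i)|10⟩ + (0.09163 - 0.0829i)|11⟩

C-Y leaves the control-|0⟩ kets |00⟩, |01⟩ unchanged and applies Y to qubit 1 on the control-|1⟩ pair (|10⟩, |11⟩).
Y = [[0, -i], [i, 0]].
With a = amp(|10⟩) = (-0.0829 - 0.09163i) and b = amp(|11⟩) = (-0.8923 - 0.294i):
new amp(|10⟩) = (-i)·b = (-0.294 + 0.8923i)
new amp(|11⟩) = (i)·a = (0.09163 - 0.0829i)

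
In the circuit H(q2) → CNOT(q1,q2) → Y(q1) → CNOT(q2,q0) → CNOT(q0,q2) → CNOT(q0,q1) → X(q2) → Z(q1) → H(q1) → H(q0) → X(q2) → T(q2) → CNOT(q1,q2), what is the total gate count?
13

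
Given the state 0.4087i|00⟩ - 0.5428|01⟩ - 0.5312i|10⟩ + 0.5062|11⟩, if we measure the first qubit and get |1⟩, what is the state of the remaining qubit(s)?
-0.7239i|0⟩ + 0.6899|1⟩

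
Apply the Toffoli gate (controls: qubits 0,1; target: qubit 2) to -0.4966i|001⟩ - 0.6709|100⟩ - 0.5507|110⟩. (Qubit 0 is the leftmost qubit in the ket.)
-0.4966i|001⟩ - 0.6709|100⟩ - 0.5507|111⟩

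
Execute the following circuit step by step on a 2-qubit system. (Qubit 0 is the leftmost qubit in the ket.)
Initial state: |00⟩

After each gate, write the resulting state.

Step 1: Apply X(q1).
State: |01⟩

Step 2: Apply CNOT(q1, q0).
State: |11⟩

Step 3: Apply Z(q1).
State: -|11⟩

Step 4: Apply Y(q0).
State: i|01⟩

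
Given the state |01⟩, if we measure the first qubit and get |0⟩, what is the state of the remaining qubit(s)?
|1⟩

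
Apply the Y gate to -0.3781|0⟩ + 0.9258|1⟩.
-0.9258i|0⟩ - 0.3781i|1⟩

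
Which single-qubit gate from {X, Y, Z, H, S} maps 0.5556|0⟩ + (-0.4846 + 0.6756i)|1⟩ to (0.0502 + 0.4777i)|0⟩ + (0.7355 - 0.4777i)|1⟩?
H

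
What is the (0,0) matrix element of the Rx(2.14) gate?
0.4801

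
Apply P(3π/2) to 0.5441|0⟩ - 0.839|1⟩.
0.5441|0⟩ + 0.839i|1⟩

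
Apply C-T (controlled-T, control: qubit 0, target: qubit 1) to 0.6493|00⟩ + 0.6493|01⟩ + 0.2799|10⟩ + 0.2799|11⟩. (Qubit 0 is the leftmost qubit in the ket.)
0.6493|00⟩ + 0.6493|01⟩ + 0.2799|10⟩ + (0.1979 + 0.1979i)|11⟩

C-T leaves the control-|0⟩ kets |00⟩, |01⟩ unchanged and applies T to qubit 1 on the control-|1⟩ pair (|10⟩, |11⟩).
T = [[1, 0], [0, (1/√2 + (1/√2)i)]].
With a = amp(|10⟩) = 0.2799 and b = amp(|11⟩) = 0.2799:
new amp(|10⟩) = (1)·a = 0.2799
new amp(|11⟩) = (1/√2 + (1/√2)i)·b = (0.1979 + 0.1979i)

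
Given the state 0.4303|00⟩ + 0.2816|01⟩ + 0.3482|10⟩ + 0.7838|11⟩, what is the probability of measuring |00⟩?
0.1852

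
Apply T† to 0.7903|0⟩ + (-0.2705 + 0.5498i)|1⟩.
0.7903|0⟩ + (0.1975 + 0.58i)|1⟩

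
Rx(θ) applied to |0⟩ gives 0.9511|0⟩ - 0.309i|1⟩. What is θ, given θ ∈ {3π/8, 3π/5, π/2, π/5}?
π/5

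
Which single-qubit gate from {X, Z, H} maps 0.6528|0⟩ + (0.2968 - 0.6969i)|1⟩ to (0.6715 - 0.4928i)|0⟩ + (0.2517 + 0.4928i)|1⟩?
H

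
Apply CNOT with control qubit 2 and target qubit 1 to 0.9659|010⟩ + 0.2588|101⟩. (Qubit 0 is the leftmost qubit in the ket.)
0.9659|010⟩ + 0.2588|111⟩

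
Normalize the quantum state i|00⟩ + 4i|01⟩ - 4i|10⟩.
0.1741i|00⟩ + 0.6963i|01⟩ - 0.6963i|10⟩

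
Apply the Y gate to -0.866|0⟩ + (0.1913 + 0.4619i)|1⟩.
(0.4619 - 0.1913i)|0⟩ - 0.866i|1⟩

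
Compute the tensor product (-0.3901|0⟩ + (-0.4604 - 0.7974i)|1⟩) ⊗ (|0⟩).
-0.3901|00⟩ + (-0.4604 - 0.7974i)|10⟩

amp(|b₁b₂…⟩) = product of the factor amplitudes for bits b₁, b₂, …; only kets whose every factor amplitude is nonzero survive.
|00⟩: (-0.3901)(1) = -0.3901
|10⟩: (-0.4604 - 0.7974i)(1) = (-0.4604 - 0.7974i)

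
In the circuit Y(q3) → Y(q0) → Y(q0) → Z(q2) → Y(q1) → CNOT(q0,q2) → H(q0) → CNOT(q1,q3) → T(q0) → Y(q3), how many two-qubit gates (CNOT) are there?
2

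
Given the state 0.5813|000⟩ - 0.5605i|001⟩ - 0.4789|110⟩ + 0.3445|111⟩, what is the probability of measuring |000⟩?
0.3379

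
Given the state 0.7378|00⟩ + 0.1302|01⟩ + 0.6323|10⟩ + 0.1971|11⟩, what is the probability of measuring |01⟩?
0.01695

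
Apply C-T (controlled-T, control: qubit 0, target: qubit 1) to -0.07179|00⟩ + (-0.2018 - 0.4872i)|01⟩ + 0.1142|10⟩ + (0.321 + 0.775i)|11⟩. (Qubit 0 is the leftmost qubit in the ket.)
-0.07179|00⟩ + (-0.2018 - 0.4872i)|01⟩ + 0.1142|10⟩ + (-0.321 + 0.775i)|11⟩

C-T leaves the control-|0⟩ kets |00⟩, |01⟩ unchanged and applies T to qubit 1 on the control-|1⟩ pair (|10⟩, |11⟩).
T = [[1, 0], [0, (1/√2 + (1/√2)i)]].
With a = amp(|10⟩) = 0.1142 and b = amp(|11⟩) = (0.321 + 0.775i):
new amp(|10⟩) = (1)·a = 0.1142
new amp(|11⟩) = (1/√2 + (1/√2)i)·b = (-0.321 + 0.775i)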